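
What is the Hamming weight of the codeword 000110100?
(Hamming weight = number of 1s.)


Counting 1s in 000110100

3


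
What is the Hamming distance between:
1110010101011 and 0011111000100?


XOR: 1101101101111
Count of 1s: 10

10


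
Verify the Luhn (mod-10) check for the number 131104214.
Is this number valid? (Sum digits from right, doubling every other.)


Luhn sum = 26
26 mod 10 = 6

Invalid (Luhn sum mod 10 = 6)


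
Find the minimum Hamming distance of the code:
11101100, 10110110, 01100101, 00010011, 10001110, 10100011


Comparing all pairs, minimum distance: 3
Can detect 2 errors, correct 1 errors

3


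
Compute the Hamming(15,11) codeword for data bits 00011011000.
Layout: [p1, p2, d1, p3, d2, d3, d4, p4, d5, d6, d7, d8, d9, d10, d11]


Parity bits: p1=1, p2=0, p3=0, p4=1

100000111011000


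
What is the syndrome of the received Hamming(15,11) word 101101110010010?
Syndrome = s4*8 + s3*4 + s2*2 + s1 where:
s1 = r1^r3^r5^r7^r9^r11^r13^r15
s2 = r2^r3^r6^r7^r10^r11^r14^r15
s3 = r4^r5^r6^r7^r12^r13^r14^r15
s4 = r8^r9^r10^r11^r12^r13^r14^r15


s1=0, s2=1, s3=0, s4=1

Syndrome = 10 (error at position 10)


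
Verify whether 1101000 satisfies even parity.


Number of 1s: 3

No, parity error (3 ones)


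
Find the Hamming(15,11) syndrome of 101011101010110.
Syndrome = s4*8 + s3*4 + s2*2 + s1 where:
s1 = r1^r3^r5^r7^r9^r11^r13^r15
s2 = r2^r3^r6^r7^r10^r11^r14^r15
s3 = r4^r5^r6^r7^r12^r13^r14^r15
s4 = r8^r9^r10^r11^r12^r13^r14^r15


s1=1, s2=1, s3=1, s4=0

Syndrome = 7 (error at position 7)


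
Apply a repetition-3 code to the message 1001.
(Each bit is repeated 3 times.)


Each bit -> 3 copies

111000000111


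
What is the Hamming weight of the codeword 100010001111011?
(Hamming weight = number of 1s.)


Counting 1s in 100010001111011

8


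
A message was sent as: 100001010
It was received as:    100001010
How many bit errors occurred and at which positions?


XOR: 000000000

0 errors (received matches sent)


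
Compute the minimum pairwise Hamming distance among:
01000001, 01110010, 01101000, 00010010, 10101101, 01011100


Comparing all pairs, minimum distance: 2
Can detect 1 errors, correct 0 errors

2


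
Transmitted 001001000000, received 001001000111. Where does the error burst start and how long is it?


XOR: 000000000111

Burst at position 9, length 3


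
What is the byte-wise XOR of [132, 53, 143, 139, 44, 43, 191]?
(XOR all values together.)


XOR chain: 132 ^ 53 ^ 143 ^ 139 ^ 44 ^ 43 ^ 191 = 13

13


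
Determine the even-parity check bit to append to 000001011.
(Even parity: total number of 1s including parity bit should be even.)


Number of 1s in data: 3
Parity bit: 1

1


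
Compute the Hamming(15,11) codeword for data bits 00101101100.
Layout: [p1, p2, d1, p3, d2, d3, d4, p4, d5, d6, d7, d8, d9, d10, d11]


Parity bits: p1=0, p2=0, p3=1, p4=0

000101001101100


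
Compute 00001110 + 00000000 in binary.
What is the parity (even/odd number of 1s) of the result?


00001110 = 14
00000000 = 0
Sum = 14 = 1110
1s count = 3

odd parity (3 ones in 1110)


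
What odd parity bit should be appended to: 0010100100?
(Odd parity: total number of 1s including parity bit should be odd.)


Number of 1s in data: 3
Parity bit: 0

0


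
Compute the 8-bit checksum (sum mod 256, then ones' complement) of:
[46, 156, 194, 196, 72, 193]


Sum = 857 mod 256 = 89
Complement = 166

166


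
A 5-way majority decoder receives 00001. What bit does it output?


Ones: 1 out of 5
Threshold: 3

0 (1/5 voted 1)


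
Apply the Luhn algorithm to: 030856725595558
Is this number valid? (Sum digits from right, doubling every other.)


Luhn sum = 62
62 mod 10 = 2

Invalid (Luhn sum mod 10 = 2)


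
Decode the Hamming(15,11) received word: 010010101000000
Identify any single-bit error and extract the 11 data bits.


Syndrome = 9: error at position 9

Data: 01010000000 (corrected bit 9)


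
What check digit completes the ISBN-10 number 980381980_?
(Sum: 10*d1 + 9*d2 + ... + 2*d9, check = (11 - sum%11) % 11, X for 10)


Weighted sum: 296
296 mod 11 = 10

Check digit: 1


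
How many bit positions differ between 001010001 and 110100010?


XOR: 111110011
Count of 1s: 7

7


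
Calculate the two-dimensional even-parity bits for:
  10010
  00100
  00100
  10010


Row parities: 0110
Column parities: 00000

Row P: 0110, Col P: 00000, Corner: 0


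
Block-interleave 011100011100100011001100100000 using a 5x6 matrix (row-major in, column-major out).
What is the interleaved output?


Matrix:
  011100
  011100
  100011
  001100
  100000
Read columns: 001011100011010110100010000100

001011100011010110100010000100


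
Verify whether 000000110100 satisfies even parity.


Number of 1s: 3

No, parity error (3 ones)


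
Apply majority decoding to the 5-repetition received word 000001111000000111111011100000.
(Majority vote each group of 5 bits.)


Groups: 00000, 11110, 00000, 11111, 10111, 00000
Majority votes: 010110

010110


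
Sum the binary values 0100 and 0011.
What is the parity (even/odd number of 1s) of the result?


0100 = 4
0011 = 3
Sum = 7 = 111
1s count = 3

odd parity (3 ones in 111)


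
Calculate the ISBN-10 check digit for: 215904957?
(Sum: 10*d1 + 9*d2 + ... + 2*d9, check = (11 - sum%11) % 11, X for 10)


Weighted sum: 217
217 mod 11 = 8

Check digit: 3


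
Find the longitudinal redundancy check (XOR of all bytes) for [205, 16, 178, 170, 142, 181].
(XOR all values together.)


XOR chain: 205 ^ 16 ^ 178 ^ 170 ^ 142 ^ 181 = 254

254


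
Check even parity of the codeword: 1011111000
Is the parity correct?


Number of 1s: 6

Yes, parity is correct (6 ones)


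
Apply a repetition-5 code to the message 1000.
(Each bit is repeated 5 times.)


Each bit -> 5 copies

11111000000000000000


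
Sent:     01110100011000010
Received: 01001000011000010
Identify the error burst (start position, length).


XOR: 00111100000000000

Burst at position 2, length 4


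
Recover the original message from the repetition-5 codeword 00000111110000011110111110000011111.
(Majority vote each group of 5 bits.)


Groups: 00000, 11111, 00000, 11110, 11111, 00000, 11111
Majority votes: 0101101

0101101


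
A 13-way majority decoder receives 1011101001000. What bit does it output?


Ones: 6 out of 13
Threshold: 7

0 (6/13 voted 1)


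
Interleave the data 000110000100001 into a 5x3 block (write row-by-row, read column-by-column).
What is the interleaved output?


Matrix:
  000
  110
  000
  100
  001
Read columns: 010100100000001

010100100000001


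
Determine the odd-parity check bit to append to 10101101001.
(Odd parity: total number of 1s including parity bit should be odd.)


Number of 1s in data: 6
Parity bit: 1

1


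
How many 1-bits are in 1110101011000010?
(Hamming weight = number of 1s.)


Counting 1s in 1110101011000010

8


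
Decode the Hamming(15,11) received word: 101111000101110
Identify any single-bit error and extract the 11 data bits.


Syndrome = 0: no error detected

Data: 11100101110 (no errors)


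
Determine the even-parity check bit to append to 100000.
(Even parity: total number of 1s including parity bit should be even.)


Number of 1s in data: 1
Parity bit: 1

1


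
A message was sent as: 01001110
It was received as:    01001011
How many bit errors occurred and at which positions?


XOR: 00000101

2 error(s) at position(s): 5, 7


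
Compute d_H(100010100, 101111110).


XOR: 001101010
Count of 1s: 4

4


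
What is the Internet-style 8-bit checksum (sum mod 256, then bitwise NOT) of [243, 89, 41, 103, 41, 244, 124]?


Sum = 885 mod 256 = 117
Complement = 138

138


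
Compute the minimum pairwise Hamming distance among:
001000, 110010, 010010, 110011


Comparing all pairs, minimum distance: 1
Can detect 0 errors, correct 0 errors

1


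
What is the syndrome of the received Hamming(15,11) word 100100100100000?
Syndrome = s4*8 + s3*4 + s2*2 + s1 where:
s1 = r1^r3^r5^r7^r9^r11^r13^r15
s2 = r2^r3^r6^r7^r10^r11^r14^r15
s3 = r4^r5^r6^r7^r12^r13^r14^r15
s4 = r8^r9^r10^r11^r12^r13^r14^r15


s1=0, s2=0, s3=0, s4=1

Syndrome = 8 (error at position 8)


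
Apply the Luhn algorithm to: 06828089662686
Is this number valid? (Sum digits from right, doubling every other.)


Luhn sum = 70
70 mod 10 = 0

Valid (Luhn sum mod 10 = 0)


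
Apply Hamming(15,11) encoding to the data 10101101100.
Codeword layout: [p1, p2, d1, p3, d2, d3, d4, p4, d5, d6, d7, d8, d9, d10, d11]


Parity bits: p1=1, p2=1, p3=1, p4=0

111101001101100


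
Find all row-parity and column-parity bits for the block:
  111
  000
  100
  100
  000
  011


Row parities: 101100
Column parities: 100

Row P: 101100, Col P: 100, Corner: 1


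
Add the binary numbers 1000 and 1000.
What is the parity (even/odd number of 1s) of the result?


1000 = 8
1000 = 8
Sum = 16 = 10000
1s count = 1

odd parity (1 ones in 10000)


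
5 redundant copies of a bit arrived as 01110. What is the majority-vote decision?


Ones: 3 out of 5
Threshold: 3

1 (3/5 voted 1)


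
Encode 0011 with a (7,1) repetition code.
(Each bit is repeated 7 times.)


Each bit -> 7 copies

0000000000000011111111111111


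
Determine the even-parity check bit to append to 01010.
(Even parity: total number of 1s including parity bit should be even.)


Number of 1s in data: 2
Parity bit: 0

0


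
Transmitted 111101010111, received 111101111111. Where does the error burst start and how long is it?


XOR: 000000101000

Burst at position 6, length 3


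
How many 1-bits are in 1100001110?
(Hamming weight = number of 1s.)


Counting 1s in 1100001110

5


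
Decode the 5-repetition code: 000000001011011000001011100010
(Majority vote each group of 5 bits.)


Groups: 00000, 00010, 11011, 00000, 10111, 00010
Majority votes: 001010

001010


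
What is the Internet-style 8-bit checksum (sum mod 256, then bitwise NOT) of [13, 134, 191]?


Sum = 338 mod 256 = 82
Complement = 173

173


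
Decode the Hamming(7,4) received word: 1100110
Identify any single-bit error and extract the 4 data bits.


Syndrome = 0: no error detected

Data: 0110 (no errors)


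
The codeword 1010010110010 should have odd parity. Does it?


Number of 1s: 6

No, parity error (6 ones)


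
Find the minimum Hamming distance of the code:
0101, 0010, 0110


Comparing all pairs, minimum distance: 1
Can detect 0 errors, correct 0 errors

1


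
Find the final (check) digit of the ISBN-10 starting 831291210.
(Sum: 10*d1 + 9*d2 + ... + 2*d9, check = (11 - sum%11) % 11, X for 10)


Weighted sum: 199
199 mod 11 = 1

Check digit: X


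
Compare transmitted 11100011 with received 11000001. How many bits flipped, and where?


XOR: 00100010

2 error(s) at position(s): 2, 6


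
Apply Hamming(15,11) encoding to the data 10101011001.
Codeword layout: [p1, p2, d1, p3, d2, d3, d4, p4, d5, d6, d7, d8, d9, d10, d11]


Parity bits: p1=0, p2=0, p3=1, p4=0

001101001011001


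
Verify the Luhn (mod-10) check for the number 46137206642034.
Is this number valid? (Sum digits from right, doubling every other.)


Luhn sum = 53
53 mod 10 = 3

Invalid (Luhn sum mod 10 = 3)


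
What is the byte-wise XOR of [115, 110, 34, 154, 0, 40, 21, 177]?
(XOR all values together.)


XOR chain: 115 ^ 110 ^ 34 ^ 154 ^ 0 ^ 40 ^ 21 ^ 177 = 41

41


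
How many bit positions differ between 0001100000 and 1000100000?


XOR: 1001000000
Count of 1s: 2

2


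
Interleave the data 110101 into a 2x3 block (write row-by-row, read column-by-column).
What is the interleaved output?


Matrix:
  110
  101
Read columns: 111001

111001


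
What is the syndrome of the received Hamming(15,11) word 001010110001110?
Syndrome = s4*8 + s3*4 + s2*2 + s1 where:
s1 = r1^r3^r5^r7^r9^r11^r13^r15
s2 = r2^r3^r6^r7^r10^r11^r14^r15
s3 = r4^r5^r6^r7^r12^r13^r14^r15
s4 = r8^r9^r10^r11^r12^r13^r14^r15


s1=0, s2=1, s3=1, s4=0

Syndrome = 6 (error at position 6)


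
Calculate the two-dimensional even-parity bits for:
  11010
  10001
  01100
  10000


Row parities: 1001
Column parities: 10111

Row P: 1001, Col P: 10111, Corner: 0


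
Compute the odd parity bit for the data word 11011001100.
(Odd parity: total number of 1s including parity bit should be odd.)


Number of 1s in data: 6
Parity bit: 1

1


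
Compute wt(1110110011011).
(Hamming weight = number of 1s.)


Counting 1s in 1110110011011

9


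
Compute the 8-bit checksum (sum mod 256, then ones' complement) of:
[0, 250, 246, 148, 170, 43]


Sum = 857 mod 256 = 89
Complement = 166

166


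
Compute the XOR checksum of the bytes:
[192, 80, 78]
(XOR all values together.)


XOR chain: 192 ^ 80 ^ 78 = 222

222


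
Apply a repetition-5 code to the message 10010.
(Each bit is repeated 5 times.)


Each bit -> 5 copies

1111100000000001111100000


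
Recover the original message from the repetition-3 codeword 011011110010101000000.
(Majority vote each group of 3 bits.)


Groups: 011, 011, 110, 010, 101, 000, 000
Majority votes: 1110100

1110100


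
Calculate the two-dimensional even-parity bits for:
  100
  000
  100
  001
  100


Row parities: 10111
Column parities: 101

Row P: 10111, Col P: 101, Corner: 0


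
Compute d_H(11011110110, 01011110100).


XOR: 10000000010
Count of 1s: 2

2


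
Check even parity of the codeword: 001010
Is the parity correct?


Number of 1s: 2

Yes, parity is correct (2 ones)


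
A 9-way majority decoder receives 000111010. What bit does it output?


Ones: 4 out of 9
Threshold: 5

0 (4/9 voted 1)


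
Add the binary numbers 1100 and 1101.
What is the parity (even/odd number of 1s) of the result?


1100 = 12
1101 = 13
Sum = 25 = 11001
1s count = 3

odd parity (3 ones in 11001)


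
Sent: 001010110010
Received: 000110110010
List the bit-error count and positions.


XOR: 001100000000

2 error(s) at position(s): 2, 3


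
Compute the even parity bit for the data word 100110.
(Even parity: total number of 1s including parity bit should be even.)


Number of 1s in data: 3
Parity bit: 1

1


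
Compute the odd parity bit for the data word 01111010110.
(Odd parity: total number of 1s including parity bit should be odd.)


Number of 1s in data: 7
Parity bit: 0

0


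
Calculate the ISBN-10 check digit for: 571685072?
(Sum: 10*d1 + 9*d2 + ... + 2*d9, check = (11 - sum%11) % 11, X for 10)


Weighted sum: 261
261 mod 11 = 8

Check digit: 3


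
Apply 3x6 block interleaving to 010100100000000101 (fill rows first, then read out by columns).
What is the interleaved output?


Matrix:
  010100
  100000
  000101
Read columns: 010100000101000001

010100000101000001


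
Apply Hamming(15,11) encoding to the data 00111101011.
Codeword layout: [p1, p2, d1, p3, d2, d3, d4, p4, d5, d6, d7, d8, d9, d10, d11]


Parity bits: p1=1, p2=1, p3=1, p4=1

110101111101011


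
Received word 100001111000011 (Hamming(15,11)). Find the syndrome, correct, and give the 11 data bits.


Syndrome = 0: no error detected

Data: 00111000011 (no errors)


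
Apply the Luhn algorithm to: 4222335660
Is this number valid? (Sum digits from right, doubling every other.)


Luhn sum = 35
35 mod 10 = 5

Invalid (Luhn sum mod 10 = 5)


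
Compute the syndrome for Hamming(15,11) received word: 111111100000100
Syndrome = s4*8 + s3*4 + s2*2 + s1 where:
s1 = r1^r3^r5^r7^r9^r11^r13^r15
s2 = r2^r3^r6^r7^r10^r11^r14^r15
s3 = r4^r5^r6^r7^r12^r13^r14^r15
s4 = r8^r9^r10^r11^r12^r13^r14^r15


s1=1, s2=0, s3=1, s4=1

Syndrome = 13 (error at position 13)


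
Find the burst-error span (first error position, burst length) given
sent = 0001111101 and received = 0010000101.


XOR: 0011111000

Burst at position 2, length 5


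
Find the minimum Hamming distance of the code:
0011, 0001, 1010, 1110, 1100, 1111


Comparing all pairs, minimum distance: 1
Can detect 0 errors, correct 0 errors

1


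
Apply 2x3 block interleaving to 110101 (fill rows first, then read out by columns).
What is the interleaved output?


Matrix:
  110
  101
Read columns: 111001

111001


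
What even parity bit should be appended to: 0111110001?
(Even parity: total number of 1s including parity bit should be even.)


Number of 1s in data: 6
Parity bit: 0

0


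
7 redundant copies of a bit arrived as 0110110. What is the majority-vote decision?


Ones: 4 out of 7
Threshold: 4

1 (4/7 voted 1)


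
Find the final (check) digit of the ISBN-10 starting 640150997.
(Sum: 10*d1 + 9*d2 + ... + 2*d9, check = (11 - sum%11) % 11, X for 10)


Weighted sum: 210
210 mod 11 = 1

Check digit: X


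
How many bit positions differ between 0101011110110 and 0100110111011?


XOR: 0001101001101
Count of 1s: 6

6


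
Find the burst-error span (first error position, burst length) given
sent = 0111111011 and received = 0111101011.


XOR: 0000010000

Burst at position 5, length 1


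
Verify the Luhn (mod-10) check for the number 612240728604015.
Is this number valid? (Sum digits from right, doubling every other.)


Luhn sum = 55
55 mod 10 = 5

Invalid (Luhn sum mod 10 = 5)


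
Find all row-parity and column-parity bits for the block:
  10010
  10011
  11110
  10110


Row parities: 0101
Column parities: 01001

Row P: 0101, Col P: 01001, Corner: 0


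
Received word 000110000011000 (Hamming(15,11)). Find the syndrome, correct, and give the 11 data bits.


Syndrome = 6: error at position 6

Data: 01100011000 (corrected bit 6)


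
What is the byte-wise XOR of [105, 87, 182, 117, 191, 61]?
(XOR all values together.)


XOR chain: 105 ^ 87 ^ 182 ^ 117 ^ 191 ^ 61 = 127

127


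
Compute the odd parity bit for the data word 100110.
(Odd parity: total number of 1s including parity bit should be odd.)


Number of 1s in data: 3
Parity bit: 0

0


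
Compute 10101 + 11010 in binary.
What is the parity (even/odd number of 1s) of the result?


10101 = 21
11010 = 26
Sum = 47 = 101111
1s count = 5

odd parity (5 ones in 101111)


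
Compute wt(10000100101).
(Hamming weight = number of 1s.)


Counting 1s in 10000100101

4


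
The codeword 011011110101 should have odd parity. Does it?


Number of 1s: 8

No, parity error (8 ones)


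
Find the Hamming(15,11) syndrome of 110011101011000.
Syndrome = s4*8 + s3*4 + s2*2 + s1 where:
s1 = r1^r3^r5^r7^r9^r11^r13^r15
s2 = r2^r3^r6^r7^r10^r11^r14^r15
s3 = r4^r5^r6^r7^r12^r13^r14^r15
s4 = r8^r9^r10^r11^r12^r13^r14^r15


s1=1, s2=0, s3=0, s4=1

Syndrome = 9 (error at position 9)


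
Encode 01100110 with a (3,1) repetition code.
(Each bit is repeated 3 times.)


Each bit -> 3 copies

000111111000000111111000


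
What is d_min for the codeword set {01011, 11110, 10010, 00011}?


Comparing all pairs, minimum distance: 1
Can detect 0 errors, correct 0 errors

1


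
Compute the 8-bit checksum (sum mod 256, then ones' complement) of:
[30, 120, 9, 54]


Sum = 213 mod 256 = 213
Complement = 42

42


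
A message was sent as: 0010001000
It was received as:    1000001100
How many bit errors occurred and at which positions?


XOR: 1010000100

3 error(s) at position(s): 0, 2, 7


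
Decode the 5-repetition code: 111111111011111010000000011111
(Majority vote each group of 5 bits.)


Groups: 11111, 11110, 11111, 01000, 00000, 11111
Majority votes: 111001

111001


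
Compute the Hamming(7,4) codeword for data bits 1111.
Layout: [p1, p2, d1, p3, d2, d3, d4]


Parity bits: p1=1, p2=1, p3=1

1111111


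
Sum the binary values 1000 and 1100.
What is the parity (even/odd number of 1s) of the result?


1000 = 8
1100 = 12
Sum = 20 = 10100
1s count = 2

even parity (2 ones in 10100)


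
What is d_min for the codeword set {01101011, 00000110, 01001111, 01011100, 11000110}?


Comparing all pairs, minimum distance: 2
Can detect 1 errors, correct 0 errors

2


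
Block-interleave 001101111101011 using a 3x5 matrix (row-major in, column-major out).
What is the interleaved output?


Matrix:
  00110
  11111
  01011
Read columns: 010011110111011

010011110111011


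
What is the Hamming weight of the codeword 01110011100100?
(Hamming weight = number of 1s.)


Counting 1s in 01110011100100

7


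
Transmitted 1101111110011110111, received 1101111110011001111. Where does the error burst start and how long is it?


XOR: 0000000000000111000

Burst at position 13, length 3


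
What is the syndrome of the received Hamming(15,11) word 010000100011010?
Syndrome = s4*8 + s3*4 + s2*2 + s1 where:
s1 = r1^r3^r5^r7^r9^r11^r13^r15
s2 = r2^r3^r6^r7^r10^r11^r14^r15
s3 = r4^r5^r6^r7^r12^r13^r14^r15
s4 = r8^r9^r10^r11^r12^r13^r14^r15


s1=0, s2=0, s3=1, s4=1

Syndrome = 12 (error at position 12)


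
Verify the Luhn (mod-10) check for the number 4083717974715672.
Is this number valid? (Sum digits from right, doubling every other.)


Luhn sum = 67
67 mod 10 = 7

Invalid (Luhn sum mod 10 = 7)


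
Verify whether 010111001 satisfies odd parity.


Number of 1s: 5

Yes, parity is correct (5 ones)


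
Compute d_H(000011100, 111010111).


XOR: 111001011
Count of 1s: 6

6


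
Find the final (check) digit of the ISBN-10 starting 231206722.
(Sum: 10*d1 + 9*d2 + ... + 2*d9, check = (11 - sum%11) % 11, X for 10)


Weighted sum: 137
137 mod 11 = 5

Check digit: 6


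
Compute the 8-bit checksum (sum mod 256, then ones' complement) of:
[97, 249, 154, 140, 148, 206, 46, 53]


Sum = 1093 mod 256 = 69
Complement = 186

186


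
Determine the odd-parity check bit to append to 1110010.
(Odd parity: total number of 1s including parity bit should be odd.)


Number of 1s in data: 4
Parity bit: 1

1


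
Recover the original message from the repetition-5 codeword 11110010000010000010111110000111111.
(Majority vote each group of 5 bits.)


Groups: 11110, 01000, 00100, 00010, 11111, 00001, 11111
Majority votes: 1000101

1000101


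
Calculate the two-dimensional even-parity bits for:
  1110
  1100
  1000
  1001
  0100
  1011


Row parities: 101011
Column parities: 1100

Row P: 101011, Col P: 1100, Corner: 0


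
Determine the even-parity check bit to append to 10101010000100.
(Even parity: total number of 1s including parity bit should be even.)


Number of 1s in data: 5
Parity bit: 1

1


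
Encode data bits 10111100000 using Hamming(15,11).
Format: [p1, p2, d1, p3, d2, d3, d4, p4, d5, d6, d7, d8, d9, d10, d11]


Parity bits: p1=1, p2=0, p3=0, p4=0

101001101100000


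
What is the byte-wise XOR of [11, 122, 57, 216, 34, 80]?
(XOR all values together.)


XOR chain: 11 ^ 122 ^ 57 ^ 216 ^ 34 ^ 80 = 226

226


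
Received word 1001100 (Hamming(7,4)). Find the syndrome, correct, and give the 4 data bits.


Syndrome = 0: no error detected

Data: 0100 (no errors)


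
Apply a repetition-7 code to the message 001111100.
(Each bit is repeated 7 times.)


Each bit -> 7 copies

000000000000001111111111111111111111111111111111100000000000000


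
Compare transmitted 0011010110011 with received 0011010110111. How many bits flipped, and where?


XOR: 0000000000100

1 error(s) at position(s): 10


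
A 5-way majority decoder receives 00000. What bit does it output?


Ones: 0 out of 5
Threshold: 3

0 (0/5 voted 1)


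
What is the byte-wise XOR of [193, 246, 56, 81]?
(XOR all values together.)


XOR chain: 193 ^ 246 ^ 56 ^ 81 = 94

94


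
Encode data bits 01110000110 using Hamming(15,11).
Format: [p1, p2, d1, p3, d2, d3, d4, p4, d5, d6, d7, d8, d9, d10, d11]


Parity bits: p1=1, p2=1, p3=1, p4=0

110111100000110


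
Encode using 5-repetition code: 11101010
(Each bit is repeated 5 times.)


Each bit -> 5 copies

1111111111111110000011111000001111100000


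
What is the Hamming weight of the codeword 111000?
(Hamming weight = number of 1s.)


Counting 1s in 111000

3


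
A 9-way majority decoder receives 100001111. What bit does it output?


Ones: 5 out of 9
Threshold: 5

1 (5/9 voted 1)


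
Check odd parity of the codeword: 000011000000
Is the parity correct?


Number of 1s: 2

No, parity error (2 ones)


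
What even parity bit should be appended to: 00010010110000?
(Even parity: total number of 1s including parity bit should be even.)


Number of 1s in data: 4
Parity bit: 0

0


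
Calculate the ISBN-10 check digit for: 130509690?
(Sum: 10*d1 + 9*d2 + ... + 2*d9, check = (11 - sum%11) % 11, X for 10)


Weighted sum: 168
168 mod 11 = 3

Check digit: 8


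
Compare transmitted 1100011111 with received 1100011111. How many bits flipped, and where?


XOR: 0000000000

0 errors (received matches sent)


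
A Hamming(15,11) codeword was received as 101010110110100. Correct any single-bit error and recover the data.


Syndrome = 4: error at position 4

Data: 11010110100 (corrected bit 4)


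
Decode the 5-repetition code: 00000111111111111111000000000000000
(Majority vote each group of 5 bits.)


Groups: 00000, 11111, 11111, 11111, 00000, 00000, 00000
Majority votes: 0111000

0111000


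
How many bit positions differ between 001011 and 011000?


XOR: 010011
Count of 1s: 3

3


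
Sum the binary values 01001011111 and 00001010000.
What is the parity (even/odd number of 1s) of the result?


01001011111 = 607
00001010000 = 80
Sum = 687 = 1010101111
1s count = 7

odd parity (7 ones in 1010101111)


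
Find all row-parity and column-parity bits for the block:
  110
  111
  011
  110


Row parities: 0100
Column parities: 100

Row P: 0100, Col P: 100, Corner: 1


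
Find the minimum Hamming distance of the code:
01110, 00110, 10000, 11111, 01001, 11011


Comparing all pairs, minimum distance: 1
Can detect 0 errors, correct 0 errors

1


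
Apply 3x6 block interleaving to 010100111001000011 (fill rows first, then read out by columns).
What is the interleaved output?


Matrix:
  010100
  111001
  000011
Read columns: 010110010100001011

010110010100001011


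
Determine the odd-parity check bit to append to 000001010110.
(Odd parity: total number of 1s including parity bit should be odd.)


Number of 1s in data: 4
Parity bit: 1

1


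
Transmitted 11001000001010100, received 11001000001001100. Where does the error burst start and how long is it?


XOR: 00000000000011000

Burst at position 12, length 2


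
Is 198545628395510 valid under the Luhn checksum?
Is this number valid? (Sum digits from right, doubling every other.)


Luhn sum = 65
65 mod 10 = 5

Invalid (Luhn sum mod 10 = 5)


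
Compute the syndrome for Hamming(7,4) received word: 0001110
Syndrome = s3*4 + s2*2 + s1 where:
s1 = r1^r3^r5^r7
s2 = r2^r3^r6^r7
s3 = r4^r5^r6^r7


s1=1, s2=1, s3=1

Syndrome = 7 (error at position 7)


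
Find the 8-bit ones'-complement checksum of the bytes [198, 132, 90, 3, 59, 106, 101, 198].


Sum = 887 mod 256 = 119
Complement = 136

136


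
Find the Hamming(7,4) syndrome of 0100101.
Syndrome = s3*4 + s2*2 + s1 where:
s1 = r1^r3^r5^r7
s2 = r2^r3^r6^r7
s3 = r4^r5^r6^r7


s1=0, s2=0, s3=0

Syndrome = 0 (no error)


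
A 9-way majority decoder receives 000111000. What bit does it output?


Ones: 3 out of 9
Threshold: 5

0 (3/9 voted 1)


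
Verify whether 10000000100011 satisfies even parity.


Number of 1s: 4

Yes, parity is correct (4 ones)


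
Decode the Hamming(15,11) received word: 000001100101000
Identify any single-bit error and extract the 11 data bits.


Syndrome = 7: error at position 7

Data: 00100101000 (corrected bit 7)


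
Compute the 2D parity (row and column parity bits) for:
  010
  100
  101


Row parities: 110
Column parities: 011

Row P: 110, Col P: 011, Corner: 0


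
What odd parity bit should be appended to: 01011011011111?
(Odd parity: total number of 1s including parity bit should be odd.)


Number of 1s in data: 10
Parity bit: 1

1


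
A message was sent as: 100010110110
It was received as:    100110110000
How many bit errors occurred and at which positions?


XOR: 000100000110

3 error(s) at position(s): 3, 9, 10


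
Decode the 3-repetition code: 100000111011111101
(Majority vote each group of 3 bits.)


Groups: 100, 000, 111, 011, 111, 101
Majority votes: 001111

001111


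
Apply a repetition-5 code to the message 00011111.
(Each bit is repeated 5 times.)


Each bit -> 5 copies

0000000000000001111111111111111111111111


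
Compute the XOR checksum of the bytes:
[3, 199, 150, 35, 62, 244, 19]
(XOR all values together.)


XOR chain: 3 ^ 199 ^ 150 ^ 35 ^ 62 ^ 244 ^ 19 = 168

168


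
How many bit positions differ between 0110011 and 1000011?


XOR: 1110000
Count of 1s: 3

3


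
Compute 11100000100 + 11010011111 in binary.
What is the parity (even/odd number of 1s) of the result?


11100000100 = 1796
11010011111 = 1695
Sum = 3491 = 110110100011
1s count = 7

odd parity (7 ones in 110110100011)


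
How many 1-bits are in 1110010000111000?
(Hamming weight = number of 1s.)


Counting 1s in 1110010000111000

7


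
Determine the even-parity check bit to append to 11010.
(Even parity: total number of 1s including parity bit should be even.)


Number of 1s in data: 3
Parity bit: 1

1


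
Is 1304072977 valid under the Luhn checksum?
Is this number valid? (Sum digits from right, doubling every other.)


Luhn sum = 41
41 mod 10 = 1

Invalid (Luhn sum mod 10 = 1)


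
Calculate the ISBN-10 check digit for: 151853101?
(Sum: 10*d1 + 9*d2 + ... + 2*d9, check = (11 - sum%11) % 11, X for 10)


Weighted sum: 170
170 mod 11 = 5

Check digit: 6


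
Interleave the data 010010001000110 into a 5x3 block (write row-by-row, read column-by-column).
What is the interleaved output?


Matrix:
  010
  010
  001
  000
  110
Read columns: 000011100100100

000011100100100


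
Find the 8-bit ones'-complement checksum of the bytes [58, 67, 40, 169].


Sum = 334 mod 256 = 78
Complement = 177

177


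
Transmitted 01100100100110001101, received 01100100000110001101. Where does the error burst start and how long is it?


XOR: 00000000100000000000

Burst at position 8, length 1


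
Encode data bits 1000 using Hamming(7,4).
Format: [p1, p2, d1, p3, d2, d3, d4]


Parity bits: p1=1, p2=1, p3=0

1110000


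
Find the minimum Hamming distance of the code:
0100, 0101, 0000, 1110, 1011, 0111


Comparing all pairs, minimum distance: 1
Can detect 0 errors, correct 0 errors

1


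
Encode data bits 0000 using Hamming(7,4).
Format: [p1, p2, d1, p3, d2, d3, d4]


Parity bits: p1=0, p2=0, p3=0

0000000


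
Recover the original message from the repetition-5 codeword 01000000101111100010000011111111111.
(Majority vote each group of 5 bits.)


Groups: 01000, 00010, 11111, 00010, 00001, 11111, 11111
Majority votes: 0010011

0010011


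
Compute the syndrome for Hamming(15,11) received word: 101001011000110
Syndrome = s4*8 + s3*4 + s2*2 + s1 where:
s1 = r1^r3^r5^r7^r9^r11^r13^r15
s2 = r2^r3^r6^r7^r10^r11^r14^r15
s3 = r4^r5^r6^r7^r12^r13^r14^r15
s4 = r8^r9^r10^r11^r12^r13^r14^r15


s1=0, s2=1, s3=1, s4=0

Syndrome = 6 (error at position 6)


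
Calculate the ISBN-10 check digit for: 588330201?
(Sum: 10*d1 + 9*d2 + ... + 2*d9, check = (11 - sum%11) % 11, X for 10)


Weighted sum: 235
235 mod 11 = 4

Check digit: 7


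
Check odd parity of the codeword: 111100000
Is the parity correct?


Number of 1s: 4

No, parity error (4 ones)


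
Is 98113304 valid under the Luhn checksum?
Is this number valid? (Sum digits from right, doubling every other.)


Luhn sum = 33
33 mod 10 = 3

Invalid (Luhn sum mod 10 = 3)


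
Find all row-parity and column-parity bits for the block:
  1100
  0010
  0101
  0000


Row parities: 0100
Column parities: 1011

Row P: 0100, Col P: 1011, Corner: 1


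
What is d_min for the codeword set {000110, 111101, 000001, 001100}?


Comparing all pairs, minimum distance: 2
Can detect 1 errors, correct 0 errors

2


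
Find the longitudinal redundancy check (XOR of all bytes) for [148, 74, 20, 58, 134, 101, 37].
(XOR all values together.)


XOR chain: 148 ^ 74 ^ 20 ^ 58 ^ 134 ^ 101 ^ 37 = 54

54


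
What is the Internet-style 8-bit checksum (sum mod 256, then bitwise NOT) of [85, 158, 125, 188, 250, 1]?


Sum = 807 mod 256 = 39
Complement = 216

216


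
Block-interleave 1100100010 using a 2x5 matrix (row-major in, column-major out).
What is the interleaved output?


Matrix:
  11001
  00010
Read columns: 1010000110

1010000110


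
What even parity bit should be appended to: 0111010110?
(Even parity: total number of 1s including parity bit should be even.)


Number of 1s in data: 6
Parity bit: 0

0


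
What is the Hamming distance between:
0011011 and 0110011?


XOR: 0101000
Count of 1s: 2

2


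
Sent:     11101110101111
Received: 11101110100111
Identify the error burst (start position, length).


XOR: 00000000001000

Burst at position 10, length 1


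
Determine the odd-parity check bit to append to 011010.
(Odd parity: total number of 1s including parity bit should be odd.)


Number of 1s in data: 3
Parity bit: 0

0


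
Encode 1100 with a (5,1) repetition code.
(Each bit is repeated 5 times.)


Each bit -> 5 copies

11111111110000000000


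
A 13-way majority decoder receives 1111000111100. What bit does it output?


Ones: 8 out of 13
Threshold: 7

1 (8/13 voted 1)


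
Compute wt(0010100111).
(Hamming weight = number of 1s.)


Counting 1s in 0010100111

5


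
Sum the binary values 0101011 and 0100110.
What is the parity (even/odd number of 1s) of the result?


0101011 = 43
0100110 = 38
Sum = 81 = 1010001
1s count = 3

odd parity (3 ones in 1010001)


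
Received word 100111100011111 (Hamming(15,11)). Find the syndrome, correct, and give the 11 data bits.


Syndrome = 10: error at position 10

Data: 01110111111 (corrected bit 10)


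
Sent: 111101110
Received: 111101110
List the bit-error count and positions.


XOR: 000000000

0 errors (received matches sent)


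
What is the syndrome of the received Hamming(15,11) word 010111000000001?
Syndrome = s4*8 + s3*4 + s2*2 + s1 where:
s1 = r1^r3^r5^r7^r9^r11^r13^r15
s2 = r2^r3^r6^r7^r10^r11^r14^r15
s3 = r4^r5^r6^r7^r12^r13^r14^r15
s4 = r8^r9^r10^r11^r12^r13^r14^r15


s1=0, s2=1, s3=0, s4=1

Syndrome = 10 (error at position 10)


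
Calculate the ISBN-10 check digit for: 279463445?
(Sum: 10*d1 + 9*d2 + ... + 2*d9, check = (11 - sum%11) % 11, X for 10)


Weighted sum: 272
272 mod 11 = 8

Check digit: 3


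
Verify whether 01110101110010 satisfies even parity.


Number of 1s: 8

Yes, parity is correct (8 ones)


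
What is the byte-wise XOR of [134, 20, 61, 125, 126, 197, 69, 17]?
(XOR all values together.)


XOR chain: 134 ^ 20 ^ 61 ^ 125 ^ 126 ^ 197 ^ 69 ^ 17 = 61

61


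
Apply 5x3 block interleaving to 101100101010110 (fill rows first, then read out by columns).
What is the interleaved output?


Matrix:
  101
  100
  101
  010
  110
Read columns: 111010001110100

111010001110100


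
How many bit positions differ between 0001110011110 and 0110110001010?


XOR: 0111000010100
Count of 1s: 5

5


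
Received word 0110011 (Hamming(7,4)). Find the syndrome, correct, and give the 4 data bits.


Syndrome = 0: no error detected

Data: 1011 (no errors)


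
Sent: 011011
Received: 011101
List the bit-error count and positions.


XOR: 000110

2 error(s) at position(s): 3, 4


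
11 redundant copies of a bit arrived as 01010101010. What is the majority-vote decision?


Ones: 5 out of 11
Threshold: 6

0 (5/11 voted 1)


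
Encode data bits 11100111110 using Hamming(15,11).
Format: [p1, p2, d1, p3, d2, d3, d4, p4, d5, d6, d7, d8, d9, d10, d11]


Parity bits: p1=0, p2=1, p3=1, p4=1

011111010111110


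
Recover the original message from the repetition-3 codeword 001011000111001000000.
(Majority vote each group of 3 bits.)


Groups: 001, 011, 000, 111, 001, 000, 000
Majority votes: 0101000

0101000


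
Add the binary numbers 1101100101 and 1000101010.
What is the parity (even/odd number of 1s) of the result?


1101100101 = 869
1000101010 = 554
Sum = 1423 = 10110001111
1s count = 7

odd parity (7 ones in 10110001111)


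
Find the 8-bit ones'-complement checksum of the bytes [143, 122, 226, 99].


Sum = 590 mod 256 = 78
Complement = 177

177


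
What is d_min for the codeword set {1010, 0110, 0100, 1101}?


Comparing all pairs, minimum distance: 1
Can detect 0 errors, correct 0 errors

1


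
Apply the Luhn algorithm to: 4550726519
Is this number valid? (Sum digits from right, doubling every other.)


Luhn sum = 40
40 mod 10 = 0

Valid (Luhn sum mod 10 = 0)


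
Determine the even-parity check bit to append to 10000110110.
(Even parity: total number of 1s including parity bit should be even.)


Number of 1s in data: 5
Parity bit: 1

1


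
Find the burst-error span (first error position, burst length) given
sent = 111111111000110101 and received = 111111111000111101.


XOR: 000000000000001000

Burst at position 14, length 1


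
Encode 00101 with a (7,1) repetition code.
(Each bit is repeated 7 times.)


Each bit -> 7 copies

00000000000000111111100000001111111


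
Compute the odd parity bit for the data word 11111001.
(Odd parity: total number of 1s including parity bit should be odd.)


Number of 1s in data: 6
Parity bit: 1

1


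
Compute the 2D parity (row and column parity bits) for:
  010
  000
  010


Row parities: 101
Column parities: 000

Row P: 101, Col P: 000, Corner: 0


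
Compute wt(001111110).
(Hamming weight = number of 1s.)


Counting 1s in 001111110

6


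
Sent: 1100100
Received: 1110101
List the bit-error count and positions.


XOR: 0010001

2 error(s) at position(s): 2, 6


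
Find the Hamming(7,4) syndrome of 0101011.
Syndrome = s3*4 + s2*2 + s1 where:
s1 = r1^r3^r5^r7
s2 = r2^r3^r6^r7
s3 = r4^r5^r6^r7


s1=1, s2=1, s3=1

Syndrome = 7 (error at position 7)


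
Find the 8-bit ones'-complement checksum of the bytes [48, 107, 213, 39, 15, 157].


Sum = 579 mod 256 = 67
Complement = 188

188


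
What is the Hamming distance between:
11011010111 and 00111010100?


XOR: 11100000011
Count of 1s: 5

5


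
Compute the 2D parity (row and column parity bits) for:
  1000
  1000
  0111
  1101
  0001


Row parities: 11111
Column parities: 1011

Row P: 11111, Col P: 1011, Corner: 1


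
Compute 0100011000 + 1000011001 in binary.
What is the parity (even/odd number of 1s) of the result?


0100011000 = 280
1000011001 = 537
Sum = 817 = 1100110001
1s count = 5

odd parity (5 ones in 1100110001)


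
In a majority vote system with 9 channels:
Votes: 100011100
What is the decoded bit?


Ones: 4 out of 9
Threshold: 5

0 (4/9 voted 1)


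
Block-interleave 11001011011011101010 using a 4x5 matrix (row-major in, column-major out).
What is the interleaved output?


Matrix:
  11001
  01101
  10111
  01010
Read columns: 10101101011000111110

10101101011000111110


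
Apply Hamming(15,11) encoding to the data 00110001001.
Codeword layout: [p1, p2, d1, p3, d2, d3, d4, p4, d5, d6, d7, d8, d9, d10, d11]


Parity bits: p1=0, p2=1, p3=0, p4=0

010001100001001


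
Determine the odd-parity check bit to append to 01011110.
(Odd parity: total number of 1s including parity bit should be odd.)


Number of 1s in data: 5
Parity bit: 0

0
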